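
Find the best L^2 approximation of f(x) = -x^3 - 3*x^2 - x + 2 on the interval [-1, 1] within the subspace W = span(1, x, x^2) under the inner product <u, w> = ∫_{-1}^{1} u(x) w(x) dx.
g(x) = -3*x^2 - 8*x/5 + 2

The best approximation g ∈ W is the orthogonal projection of f onto W. Writing g = a_0 + a_1 x + a_2 x^2, the coefficients solve the normal equations G · a = b where
  G_{ij} = <φ_i, φ_j> and b_i = <f, φ_i>, with φ_0 = 1, φ_1 = x, φ_2 = x^2.
G =
  [2, 0, 2/3]
  [0, 2/3, 0]
  [2/3, 0, 2/5],
b = (2, -16/15, 2/15).
Solving gives a_0 = 2, a_1 = -8/5, a_2 = -3, so
  g(x) = -3*x^2 - 8*x/5 + 2.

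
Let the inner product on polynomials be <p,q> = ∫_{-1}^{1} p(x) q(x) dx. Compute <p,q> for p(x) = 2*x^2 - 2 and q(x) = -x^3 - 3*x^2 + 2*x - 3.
<p,q> = 48/5

Expand the product: p(x)·q(x) = -2*x^5 - 6*x^4 + 6*x^3 - 4*x + 6.
∫_{-1}^{1} of each monomial x^k gives [2/(k+1) if k even, 0 if k odd]. Integrating term-by-term (or equivalently evaluating the antiderivative F(x) = -x^6/3 - 6*x^5/5 + 3*x^4/2 - 2*x^2 + 6*x at the endpoints):
  F(1) − F(−1) = 119/30 − (-169/30) = 48/5.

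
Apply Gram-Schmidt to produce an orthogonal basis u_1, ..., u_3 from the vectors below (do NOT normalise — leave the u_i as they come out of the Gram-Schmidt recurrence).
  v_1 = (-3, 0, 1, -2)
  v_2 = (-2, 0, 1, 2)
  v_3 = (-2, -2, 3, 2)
Orthogonal basis:
  u_1 = (-3, 0, 1, -2)
  u_2 = (-19/14, 0, 11/14, 17/7)
  u_3 = (80/117, -2, 200/117, -20/117)

Apply the Gram-Schmidt recurrence
  u_1 = v_1
  u_i = v_i − Σ_{j<i} ((v_i · u_j) / (u_j · u_j)) · u_j.

Step by step this gives:
  u_1 = (-3, 0, 1, -2)
  u_2 = (-19/14, 0, 11/14, 17/7)
  u_3 = (80/117, -2, 200/117, -20/117)

Orthogonality check:
  u_2 · u_1 = 0 (should be 0)
  u_3 · u_1 = 0 (should be 0)
  u_3 · u_2 = 0 (should be 0)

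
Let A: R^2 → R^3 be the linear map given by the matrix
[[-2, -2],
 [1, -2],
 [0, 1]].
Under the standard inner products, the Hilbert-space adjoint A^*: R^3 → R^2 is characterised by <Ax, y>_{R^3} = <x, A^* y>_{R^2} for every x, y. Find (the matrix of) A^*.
A^* = A^T =
[[-2, 1, 0],
 [-2, -2, 1]]

For real matrices with standard dot products, the defining identity <Ax, y> = <x, A^* y> gives (Ax)^T y = x^T (A^*) y, i.e. x^T A^T y = x^T (A^*) y. Since this holds for all x, y, we must have A^* = A^T. Therefore
A^* =
[[-2, 1, 0],
 [-2, -2, 1]].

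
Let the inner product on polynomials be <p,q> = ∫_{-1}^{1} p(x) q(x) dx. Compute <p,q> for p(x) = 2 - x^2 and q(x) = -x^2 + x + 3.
<p,q> = 136/15

Expand the product: p(x)·q(x) = x^4 - x^3 - 5*x^2 + 2*x + 6.
∫_{-1}^{1} of each monomial x^k gives [2/(k+1) if k even, 0 if k odd]. Integrating term-by-term (or equivalently evaluating the antiderivative F(x) = x^5/5 - x^4/4 - 5*x^3/3 + x^2 + 6*x at the endpoints):
  F(1) − F(−1) = 317/60 − (-227/60) = 136/15.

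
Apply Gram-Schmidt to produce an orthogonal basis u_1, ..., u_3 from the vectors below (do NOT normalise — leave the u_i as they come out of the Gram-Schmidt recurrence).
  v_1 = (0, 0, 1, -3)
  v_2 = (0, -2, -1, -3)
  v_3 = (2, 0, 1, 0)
Orthogonal basis:
  u_1 = (0, 0, 1, -3)
  u_2 = (0, -2, -9/5, -3/5)
  u_3 = (2, -9/19, 9/19, 3/19)

Apply the Gram-Schmidt recurrence
  u_1 = v_1
  u_i = v_i − Σ_{j<i} ((v_i · u_j) / (u_j · u_j)) · u_j.

Step by step this gives:
  u_1 = (0, 0, 1, -3)
  u_2 = (0, -2, -9/5, -3/5)
  u_3 = (2, -9/19, 9/19, 3/19)

Orthogonality check:
  u_2 · u_1 = 0 (should be 0)
  u_3 · u_1 = 0 (should be 0)
  u_3 · u_2 = 0 (should be 0)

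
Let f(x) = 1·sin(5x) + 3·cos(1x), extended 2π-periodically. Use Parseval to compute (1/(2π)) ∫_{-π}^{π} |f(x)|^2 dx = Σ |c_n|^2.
Σ |c_n|^2 = 5

Expand |f|^2 and use orthogonality of {sin(nx), cos(mx)} on [-π, π]:
  ∫_{-π}^{π} sin(nx)^2 dx = π, ∫ cos(mx)^2 dx = π, and cross terms integrate to 0.
So ∫_{-π}^{π} f(x)^2 dx = 1^2 · π + 3^2 · π = (1 + 9)π.
Divide by 2π: (1 + 9)/2 = 5.
By Parseval, this equals Σ |c_n|^2.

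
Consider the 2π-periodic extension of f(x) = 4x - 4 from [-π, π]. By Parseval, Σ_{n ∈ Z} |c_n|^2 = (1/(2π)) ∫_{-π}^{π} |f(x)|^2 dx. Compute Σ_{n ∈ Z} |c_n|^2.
Σ |c_n|^2 = 16π^2/3 + 16

Expand and integrate term by term over [-π, π]:
  ∫ (4x)^2 dx = 16·(2π^3/3); ∫ 2·4·(-4)·x dx = 0 (odd integrand); ∫ (-4)^2 dx = 16·2π.
So (1/(2π)) ∫_{-π}^{π} (4x - 4)^2 dx = 16π^2/3 + 16 = 16π^2/3 + 16.
Parseval ⇒ Σ |c_n|^2 = 16π^2/3 + 16.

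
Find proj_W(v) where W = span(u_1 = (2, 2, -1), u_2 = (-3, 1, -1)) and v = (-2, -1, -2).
proj_W(v) = (-199/90, 1/18, -14/45)

Set up U = [u_1 | ... | u_2] ∈ R^(3×2). The projector onto W = col(U) is P = U (U^T U)^(-1) U^T.
Compute U^T U =
  [9, -3]
  [-3, 11],
and U^T v = (-4, 7).
Solve U^T U · c = U^T v for the coefficients: c = (-23/90, 17/30). The projection is proj_W(v) = U c.
Check: (v - proj_W(v)) · u_1 = 0  (should be 0).
Check: (v - proj_W(v)) · u_2 = 0  (should be 0).
Result: proj_W(v) = (-199/90, 1/18, -14/45).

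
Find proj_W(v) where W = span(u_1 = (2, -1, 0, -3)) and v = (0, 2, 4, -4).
proj_W(v) = (10/7, -5/7, 0, -15/7)

Set up U = [u_1 | ... | u_1] ∈ R^(4×1). The projector onto W = col(U) is P = U (U^T U)^(-1) U^T.
Compute U^T U =
  [14],
and U^T v = (10).
Solve U^T U · c = U^T v for the coefficients: c = (5/7). The projection is proj_W(v) = U c.
Check: (v - proj_W(v)) · u_1 = 0  (should be 0).
Result: proj_W(v) = (10/7, -5/7, 0, -15/7).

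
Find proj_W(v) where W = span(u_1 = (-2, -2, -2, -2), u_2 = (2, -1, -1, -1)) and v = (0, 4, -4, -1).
proj_W(v) = (0, -1/3, -1/3, -1/3)

Set up U = [u_1 | ... | u_2] ∈ R^(4×2). The projector onto W = col(U) is P = U (U^T U)^(-1) U^T.
Compute U^T U =
  [16, 2]
  [2, 7],
and U^T v = (2, 1).
Solve U^T U · c = U^T v for the coefficients: c = (1/9, 1/9). The projection is proj_W(v) = U c.
Check: (v - proj_W(v)) · u_1 = 0  (should be 0).
Check: (v - proj_W(v)) · u_2 = 0  (should be 0).
Result: proj_W(v) = (0, -1/3, -1/3, -1/3).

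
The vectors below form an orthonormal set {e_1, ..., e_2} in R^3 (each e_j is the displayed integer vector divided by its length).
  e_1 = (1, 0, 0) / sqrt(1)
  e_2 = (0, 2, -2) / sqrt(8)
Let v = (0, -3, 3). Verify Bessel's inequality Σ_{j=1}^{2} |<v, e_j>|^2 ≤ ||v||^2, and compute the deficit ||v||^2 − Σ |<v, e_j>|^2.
Σ |<v, e_j>|^2 = 18; ||v||^2 = 18; deficit = 0

Write each e_j = u_j / sqrt(<u_j, u_j>) where u_j is the displayed integer vector. Then <v, e_j> = <v, u_j> / sqrt(<u_j, u_j>), so |<v, e_j>|^2 = <v, u_j>^2 / <u_j, u_j>.
Coefficients: <v, e_1> = 0/sqrt(1), <v, e_2> = -12/sqrt(8).
Square and sum: Σ |<v, e_j>|^2 = 18.
Compute ||v||^2 = v·v = 18.
Deficit = 18 − 18 = 0 ≥ 0, confirming Bessel's inequality. (The deficit equals ||v − Σ <v,e_j> e_j||^2, the squared distance from v to span{e_j}.)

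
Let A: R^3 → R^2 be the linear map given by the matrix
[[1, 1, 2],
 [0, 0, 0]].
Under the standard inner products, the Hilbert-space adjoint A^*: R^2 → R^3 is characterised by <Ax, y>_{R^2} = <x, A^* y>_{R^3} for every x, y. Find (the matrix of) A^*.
A^* = A^T =
[[1, 0],
 [1, 0],
 [2, 0]]

For real matrices with standard dot products, the defining identity <Ax, y> = <x, A^* y> gives (Ax)^T y = x^T (A^*) y, i.e. x^T A^T y = x^T (A^*) y. Since this holds for all x, y, we must have A^* = A^T. Therefore
A^* =
[[1, 0],
 [1, 0],
 [2, 0]].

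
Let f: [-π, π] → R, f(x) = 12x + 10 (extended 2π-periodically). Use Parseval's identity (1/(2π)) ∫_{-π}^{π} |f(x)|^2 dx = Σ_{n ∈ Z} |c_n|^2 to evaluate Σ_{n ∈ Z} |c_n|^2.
Σ |c_n|^2 = 48π^2 + 100

Expand and integrate term by term over [-π, π]:
  ∫ (12x)^2 dx = 144·(2π^3/3); ∫ 2·12·(10)·x dx = 0 (odd integrand); ∫ 10^2 dx = 100·2π.
So (1/(2π)) ∫_{-π}^{π} (12x + 10)^2 dx = 144π^2/3 + 100 = 48π^2 + 100.
Parseval ⇒ Σ |c_n|^2 = 48π^2 + 100.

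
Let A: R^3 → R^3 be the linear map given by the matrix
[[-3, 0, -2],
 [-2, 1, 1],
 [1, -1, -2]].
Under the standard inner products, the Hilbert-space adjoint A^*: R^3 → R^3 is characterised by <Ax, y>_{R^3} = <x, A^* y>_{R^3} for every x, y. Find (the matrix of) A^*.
A^* = A^T =
[[-3, -2, 1],
 [0, 1, -1],
 [-2, 1, -2]]

For real matrices with standard dot products, the defining identity <Ax, y> = <x, A^* y> gives (Ax)^T y = x^T (A^*) y, i.e. x^T A^T y = x^T (A^*) y. Since this holds for all x, y, we must have A^* = A^T. Therefore
A^* =
[[-3, -2, 1],
 [0, 1, -1],
 [-2, 1, -2]].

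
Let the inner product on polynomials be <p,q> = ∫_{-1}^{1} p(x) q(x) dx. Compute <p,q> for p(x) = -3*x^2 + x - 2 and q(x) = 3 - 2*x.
<p,q> = -58/3

Expand the product: p(x)·q(x) = 6*x^3 - 11*x^2 + 7*x - 6.
∫_{-1}^{1} of each monomial x^k gives [2/(k+1) if k even, 0 if k odd]. Integrating term-by-term (or equivalently evaluating the antiderivative F(x) = 3*x^4/2 - 11*x^3/3 + 7*x^2/2 - 6*x at the endpoints):
  F(1) − F(−1) = -14/3 − (44/3) = -58/3.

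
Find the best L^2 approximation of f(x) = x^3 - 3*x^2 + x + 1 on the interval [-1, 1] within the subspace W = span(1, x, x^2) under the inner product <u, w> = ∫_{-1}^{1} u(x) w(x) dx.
g(x) = -3*x^2 + 8*x/5 + 1

The best approximation g ∈ W is the orthogonal projection of f onto W. Writing g = a_0 + a_1 x + a_2 x^2, the coefficients solve the normal equations G · a = b where
  G_{ij} = <φ_i, φ_j> and b_i = <f, φ_i>, with φ_0 = 1, φ_1 = x, φ_2 = x^2.
G =
  [2, 0, 2/3]
  [0, 2/3, 0]
  [2/3, 0, 2/5],
b = (0, 16/15, -8/15).
Solving gives a_0 = 1, a_1 = 8/5, a_2 = -3, so
  g(x) = -3*x^2 + 8*x/5 + 1.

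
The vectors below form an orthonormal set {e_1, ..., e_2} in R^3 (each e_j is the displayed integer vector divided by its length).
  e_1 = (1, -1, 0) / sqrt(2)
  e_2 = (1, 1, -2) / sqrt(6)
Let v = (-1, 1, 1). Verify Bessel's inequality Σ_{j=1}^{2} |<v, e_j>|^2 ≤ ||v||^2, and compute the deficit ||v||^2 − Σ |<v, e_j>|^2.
Σ |<v, e_j>|^2 = 8/3; ||v||^2 = 3; deficit = 1/3

Write each e_j = u_j / sqrt(<u_j, u_j>) where u_j is the displayed integer vector. Then <v, e_j> = <v, u_j> / sqrt(<u_j, u_j>), so |<v, e_j>|^2 = <v, u_j>^2 / <u_j, u_j>.
Coefficients: <v, e_1> = -2/sqrt(2), <v, e_2> = -2/sqrt(6).
Square and sum: Σ |<v, e_j>|^2 = 8/3.
Compute ||v||^2 = v·v = 3.
Deficit = 3 − 8/3 = 1/3 ≥ 0, confirming Bessel's inequality. (The deficit equals ||v − Σ <v,e_j> e_j||^2, the squared distance from v to span{e_j}.)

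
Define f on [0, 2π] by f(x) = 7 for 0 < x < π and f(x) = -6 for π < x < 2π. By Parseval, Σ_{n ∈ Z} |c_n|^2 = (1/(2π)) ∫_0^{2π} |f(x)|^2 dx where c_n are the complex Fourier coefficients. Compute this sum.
Σ |c_n|^2 = 85/2

Parseval equates the L^2 energy of f (normalised by 1/(2π)) with the ℓ^2 sum of its Fourier coefficients: (1/(2π)) ∫_0^{2π} |f|^2 = Σ |c_n|^2.
Compute the left side: (1/(2π)) [∫_0^π 7^2 dx + ∫_π^{2π} (-6)^2 dx] = (1/(2π)) · (49π + 36π) = (49 + 36)/2 = 85/2.
So Σ_{n ∈ Z} |c_n|^2 = 85/2.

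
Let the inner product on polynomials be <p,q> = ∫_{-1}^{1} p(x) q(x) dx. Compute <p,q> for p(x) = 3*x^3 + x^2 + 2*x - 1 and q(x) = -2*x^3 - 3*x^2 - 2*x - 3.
<p,q> = -376/105

Expand the product: p(x)·q(x) = -6*x^6 - 11*x^5 - 13*x^4 - 15*x^3 - 4*x^2 - 4*x + 3.
∫_{-1}^{1} of each monomial x^k gives [2/(k+1) if k even, 0 if k odd]. Integrating term-by-term (or equivalently evaluating the antiderivative F(x) = -6*x^7/7 - 11*x^6/6 - 13*x^5/5 - 15*x^4/4 - 4*x^3/3 - 2*x^2 + 3*x at the endpoints):
  F(1) − F(−1) = -3937/420 − (-811/140) = -376/105.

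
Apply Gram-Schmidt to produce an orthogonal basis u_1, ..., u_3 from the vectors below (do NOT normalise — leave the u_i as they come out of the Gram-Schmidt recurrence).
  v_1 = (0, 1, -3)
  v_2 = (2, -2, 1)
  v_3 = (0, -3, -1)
Orthogonal basis:
  u_1 = (0, 1, -3)
  u_2 = (2, -3/2, -1/2)
  u_3 = (-20/13, -24/13, -8/13)

Apply the Gram-Schmidt recurrence
  u_1 = v_1
  u_i = v_i − Σ_{j<i} ((v_i · u_j) / (u_j · u_j)) · u_j.

Step by step this gives:
  u_1 = (0, 1, -3)
  u_2 = (2, -3/2, -1/2)
  u_3 = (-20/13, -24/13, -8/13)

Orthogonality check:
  u_2 · u_1 = 0 (should be 0)
  u_3 · u_1 = 0 (should be 0)
  u_3 · u_2 = 0 (should be 0)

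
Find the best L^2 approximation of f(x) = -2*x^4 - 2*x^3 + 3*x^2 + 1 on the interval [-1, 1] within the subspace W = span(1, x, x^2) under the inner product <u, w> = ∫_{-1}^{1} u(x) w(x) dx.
g(x) = 9*x^2/7 - 6*x/5 + 41/35

The best approximation g ∈ W is the orthogonal projection of f onto W. Writing g = a_0 + a_1 x + a_2 x^2, the coefficients solve the normal equations G · a = b where
  G_{ij} = <φ_i, φ_j> and b_i = <f, φ_i>, with φ_0 = 1, φ_1 = x, φ_2 = x^2.
G =
  [2, 0, 2/3]
  [0, 2/3, 0]
  [2/3, 0, 2/5],
b = (16/5, -4/5, 136/105).
Solving gives a_0 = 41/35, a_1 = -6/5, a_2 = 9/7, so
  g(x) = 9*x^2/7 - 6*x/5 + 41/35.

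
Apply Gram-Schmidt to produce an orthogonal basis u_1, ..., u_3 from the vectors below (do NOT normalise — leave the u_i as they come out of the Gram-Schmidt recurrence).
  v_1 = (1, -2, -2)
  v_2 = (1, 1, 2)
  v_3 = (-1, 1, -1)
Orthogonal basis:
  u_1 = (1, -2, -2)
  u_2 = (14/9, -1/9, 8/9)
  u_3 = (10/29, 20/29, -15/29)

Apply the Gram-Schmidt recurrence
  u_1 = v_1
  u_i = v_i − Σ_{j<i} ((v_i · u_j) / (u_j · u_j)) · u_j.

Step by step this gives:
  u_1 = (1, -2, -2)
  u_2 = (14/9, -1/9, 8/9)
  u_3 = (10/29, 20/29, -15/29)

Orthogonality check:
  u_2 · u_1 = 0 (should be 0)
  u_3 · u_1 = 0 (should be 0)
  u_3 · u_2 = 0 (should be 0)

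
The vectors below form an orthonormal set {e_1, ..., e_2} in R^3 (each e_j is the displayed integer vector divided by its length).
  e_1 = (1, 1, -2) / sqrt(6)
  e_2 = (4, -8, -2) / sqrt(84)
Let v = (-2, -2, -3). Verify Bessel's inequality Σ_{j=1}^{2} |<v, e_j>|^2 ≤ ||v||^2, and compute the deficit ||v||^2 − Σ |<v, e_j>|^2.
Σ |<v, e_j>|^2 = 3; ||v||^2 = 17; deficit = 14

Write each e_j = u_j / sqrt(<u_j, u_j>) where u_j is the displayed integer vector. Then <v, e_j> = <v, u_j> / sqrt(<u_j, u_j>), so |<v, e_j>|^2 = <v, u_j>^2 / <u_j, u_j>.
Coefficients: <v, e_1> = 2/sqrt(6), <v, e_2> = 14/sqrt(84).
Square and sum: Σ |<v, e_j>|^2 = 3.
Compute ||v||^2 = v·v = 17.
Deficit = 17 − 3 = 14 ≥ 0, confirming Bessel's inequality. (The deficit equals ||v − Σ <v,e_j> e_j||^2, the squared distance from v to span{e_j}.)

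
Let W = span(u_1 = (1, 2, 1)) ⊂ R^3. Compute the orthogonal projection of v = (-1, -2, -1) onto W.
proj_W(v) = (-1, -2, -1)

Set up U = [u_1 | ... | u_1] ∈ R^(3×1). The projector onto W = col(U) is P = U (U^T U)^(-1) U^T.
Compute U^T U =
  [6],
and U^T v = (-6).
Solve U^T U · c = U^T v for the coefficients: c = (-1). The projection is proj_W(v) = U c.
Check: (v - proj_W(v)) · u_1 = 0  (should be 0).
Result: proj_W(v) = (-1, -2, -1).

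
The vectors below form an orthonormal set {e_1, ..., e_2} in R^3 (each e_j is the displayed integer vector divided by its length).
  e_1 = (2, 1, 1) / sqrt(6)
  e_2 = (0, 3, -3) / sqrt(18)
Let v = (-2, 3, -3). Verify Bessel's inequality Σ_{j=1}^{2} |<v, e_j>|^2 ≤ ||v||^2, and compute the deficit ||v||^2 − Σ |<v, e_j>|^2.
Σ |<v, e_j>|^2 = 62/3; ||v||^2 = 22; deficit = 4/3

Write each e_j = u_j / sqrt(<u_j, u_j>) where u_j is the displayed integer vector. Then <v, e_j> = <v, u_j> / sqrt(<u_j, u_j>), so |<v, e_j>|^2 = <v, u_j>^2 / <u_j, u_j>.
Coefficients: <v, e_1> = -4/sqrt(6), <v, e_2> = 18/sqrt(18).
Square and sum: Σ |<v, e_j>|^2 = 62/3.
Compute ||v||^2 = v·v = 22.
Deficit = 22 − 62/3 = 4/3 ≥ 0, confirming Bessel's inequality. (The deficit equals ||v − Σ <v,e_j> e_j||^2, the squared distance from v to span{e_j}.)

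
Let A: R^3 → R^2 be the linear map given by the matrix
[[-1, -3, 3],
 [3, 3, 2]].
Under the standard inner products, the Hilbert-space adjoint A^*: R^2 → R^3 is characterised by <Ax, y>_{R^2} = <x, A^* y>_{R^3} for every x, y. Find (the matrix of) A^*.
A^* = A^T =
[[-1, 3],
 [-3, 3],
 [3, 2]]

For real matrices with standard dot products, the defining identity <Ax, y> = <x, A^* y> gives (Ax)^T y = x^T (A^*) y, i.e. x^T A^T y = x^T (A^*) y. Since this holds for all x, y, we must have A^* = A^T. Therefore
A^* =
[[-1, 3],
 [-3, 3],
 [3, 2]].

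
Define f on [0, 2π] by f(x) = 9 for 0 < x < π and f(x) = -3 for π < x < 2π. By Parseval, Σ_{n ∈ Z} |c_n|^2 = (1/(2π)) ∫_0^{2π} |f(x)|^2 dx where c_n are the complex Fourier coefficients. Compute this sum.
Σ |c_n|^2 = 45

Parseval equates the L^2 energy of f (normalised by 1/(2π)) with the ℓ^2 sum of its Fourier coefficients: (1/(2π)) ∫_0^{2π} |f|^2 = Σ |c_n|^2.
Compute the left side: (1/(2π)) [∫_0^π 9^2 dx + ∫_π^{2π} (-3)^2 dx] = (1/(2π)) · (81π + 9π) = (81 + 9)/2 = 45.
So Σ_{n ∈ Z} |c_n|^2 = 45.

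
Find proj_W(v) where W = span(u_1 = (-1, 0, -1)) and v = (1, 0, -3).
proj_W(v) = (-1, 0, -1)

Set up U = [u_1 | ... | u_1] ∈ R^(3×1). The projector onto W = col(U) is P = U (U^T U)^(-1) U^T.
Compute U^T U =
  [2],
and U^T v = (2).
Solve U^T U · c = U^T v for the coefficients: c = (1). The projection is proj_W(v) = U c.
Check: (v - proj_W(v)) · u_1 = 0  (should be 0).
Result: proj_W(v) = (-1, 0, -1).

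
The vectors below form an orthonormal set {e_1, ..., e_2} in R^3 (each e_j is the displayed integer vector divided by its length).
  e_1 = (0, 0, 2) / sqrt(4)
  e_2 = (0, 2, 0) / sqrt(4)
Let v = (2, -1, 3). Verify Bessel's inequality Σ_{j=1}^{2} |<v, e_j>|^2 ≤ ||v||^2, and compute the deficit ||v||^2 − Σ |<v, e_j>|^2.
Σ |<v, e_j>|^2 = 10; ||v||^2 = 14; deficit = 4

Write each e_j = u_j / sqrt(<u_j, u_j>) where u_j is the displayed integer vector. Then <v, e_j> = <v, u_j> / sqrt(<u_j, u_j>), so |<v, e_j>|^2 = <v, u_j>^2 / <u_j, u_j>.
Coefficients: <v, e_1> = 6/sqrt(4), <v, e_2> = -2/sqrt(4).
Square and sum: Σ |<v, e_j>|^2 = 10.
Compute ||v||^2 = v·v = 14.
Deficit = 14 − 10 = 4 ≥ 0, confirming Bessel's inequality. (The deficit equals ||v − Σ <v,e_j> e_j||^2, the squared distance from v to span{e_j}.)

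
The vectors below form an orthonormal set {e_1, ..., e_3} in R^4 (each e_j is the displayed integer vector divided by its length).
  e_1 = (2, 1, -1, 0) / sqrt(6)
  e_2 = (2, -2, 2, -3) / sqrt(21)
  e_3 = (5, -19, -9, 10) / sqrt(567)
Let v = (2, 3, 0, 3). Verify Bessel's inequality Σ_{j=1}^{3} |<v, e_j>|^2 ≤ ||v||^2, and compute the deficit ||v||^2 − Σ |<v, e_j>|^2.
Σ |<v, e_j>|^2 = 2339/162; ||v||^2 = 22; deficit = 1225/162

Write each e_j = u_j / sqrt(<u_j, u_j>) where u_j is the displayed integer vector. Then <v, e_j> = <v, u_j> / sqrt(<u_j, u_j>), so |<v, e_j>|^2 = <v, u_j>^2 / <u_j, u_j>.
Coefficients: <v, e_1> = 7/sqrt(6), <v, e_2> = -11/sqrt(21), <v, e_3> = -17/sqrt(567).
Square and sum: Σ |<v, e_j>|^2 = 2339/162.
Compute ||v||^2 = v·v = 22.
Deficit = 22 − 2339/162 = 1225/162 ≥ 0, confirming Bessel's inequality. (The deficit equals ||v − Σ <v,e_j> e_j||^2, the squared distance from v to span{e_j}.)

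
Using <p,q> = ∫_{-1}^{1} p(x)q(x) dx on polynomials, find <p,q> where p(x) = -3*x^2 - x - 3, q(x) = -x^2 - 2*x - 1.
<p,q> = 188/15

Expand the product: p(x)·q(x) = 3*x^4 + 7*x^3 + 8*x^2 + 7*x + 3.
∫_{-1}^{1} of each monomial x^k gives [2/(k+1) if k even, 0 if k odd]. Integrating term-by-term (or equivalently evaluating the antiderivative F(x) = 3*x^5/5 + 7*x^4/4 + 8*x^3/3 + 7*x^2/2 + 3*x at the endpoints):
  F(1) − F(−1) = 691/60 − (-61/60) = 188/15.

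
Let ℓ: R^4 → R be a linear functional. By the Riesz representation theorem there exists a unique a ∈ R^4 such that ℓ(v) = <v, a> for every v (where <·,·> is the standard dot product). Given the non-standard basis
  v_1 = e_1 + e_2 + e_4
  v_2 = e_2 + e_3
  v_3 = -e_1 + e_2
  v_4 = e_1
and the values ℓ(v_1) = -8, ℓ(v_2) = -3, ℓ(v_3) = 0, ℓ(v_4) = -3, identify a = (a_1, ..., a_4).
a = (-3, -3, 0, -2)

Write a = (a_1, ..., a_4) in the standard basis. For each basis vector v_i, ℓ(v_i) = <v_i, a> is a linear equation in the a_j's. Collect the n equations into a matrix system V a = ℓ, where row i of V is v_i (expressed in the standard basis). Since V is invertible (lower-triangular with 1s on the diagonal, up to permutation), solve by back-substitution:
  V =
[[1, 1, 0, 1],
 [0, 1, 1, 0],
 [-1, 1, 0, 0],
 [1, 0, 0, 0]]
  V a = (-8, -3, 0, -3)
Solving gives a = (-3, -3, 0, -2).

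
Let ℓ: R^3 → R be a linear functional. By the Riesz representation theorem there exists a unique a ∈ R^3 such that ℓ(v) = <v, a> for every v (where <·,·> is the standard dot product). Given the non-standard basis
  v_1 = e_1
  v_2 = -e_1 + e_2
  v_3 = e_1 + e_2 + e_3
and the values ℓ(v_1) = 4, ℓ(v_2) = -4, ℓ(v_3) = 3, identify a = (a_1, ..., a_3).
a = (4, 0, -1)

Write a = (a_1, ..., a_3) in the standard basis. For each basis vector v_i, ℓ(v_i) = <v_i, a> is a linear equation in the a_j's. Collect the n equations into a matrix system V a = ℓ, where row i of V is v_i (expressed in the standard basis). Since V is invertible (lower-triangular with 1s on the diagonal, up to permutation), solve by back-substitution:
  V =
[[1, 0, 0],
 [-1, 1, 0],
 [1, 1, 1]]
  V a = (4, -4, 3)
Solving gives a = (4, 0, -1).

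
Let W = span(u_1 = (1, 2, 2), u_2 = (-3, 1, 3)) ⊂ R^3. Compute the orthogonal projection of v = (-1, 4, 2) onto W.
proj_W(v) = (-21/73, 175/73, 237/73)

Set up U = [u_1 | ... | u_2] ∈ R^(3×2). The projector onto W = col(U) is P = U (U^T U)^(-1) U^T.
Compute U^T U =
  [9, 5]
  [5, 19],
and U^T v = (11, 13).
Solve U^T U · c = U^T v for the coefficients: c = (72/73, 31/73). The projection is proj_W(v) = U c.
Check: (v - proj_W(v)) · u_1 = 0  (should be 0).
Check: (v - proj_W(v)) · u_2 = 0  (should be 0).
Result: proj_W(v) = (-21/73, 175/73, 237/73).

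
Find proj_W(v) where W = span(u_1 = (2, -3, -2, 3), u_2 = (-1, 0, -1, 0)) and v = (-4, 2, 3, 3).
proj_W(v) = (-35/26, 33/26, 9/26, -33/26)

Set up U = [u_1 | ... | u_2] ∈ R^(4×2). The projector onto W = col(U) is P = U (U^T U)^(-1) U^T.
Compute U^T U =
  [26, 0]
  [0, 2],
and U^T v = (-11, 1).
Solve U^T U · c = U^T v for the coefficients: c = (-11/26, 1/2). The projection is proj_W(v) = U c.
Check: (v - proj_W(v)) · u_1 = 0  (should be 0).
Check: (v - proj_W(v)) · u_2 = 0  (should be 0).
Result: proj_W(v) = (-35/26, 33/26, 9/26, -33/26).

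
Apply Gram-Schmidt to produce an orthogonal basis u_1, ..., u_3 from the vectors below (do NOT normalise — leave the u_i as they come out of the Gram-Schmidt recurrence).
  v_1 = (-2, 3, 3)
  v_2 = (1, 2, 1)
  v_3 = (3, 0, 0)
Orthogonal basis:
  u_1 = (-2, 3, 3)
  u_2 = (18/11, 23/22, 1/22)
  u_3 = (27/83, -45/83, 63/83)

Apply the Gram-Schmidt recurrence
  u_1 = v_1
  u_i = v_i − Σ_{j<i} ((v_i · u_j) / (u_j · u_j)) · u_j.

Step by step this gives:
  u_1 = (-2, 3, 3)
  u_2 = (18/11, 23/22, 1/22)
  u_3 = (27/83, -45/83, 63/83)

Orthogonality check:
  u_2 · u_1 = 0 (should be 0)
  u_3 · u_1 = 0 (should be 0)
  u_3 · u_2 = 0 (should be 0)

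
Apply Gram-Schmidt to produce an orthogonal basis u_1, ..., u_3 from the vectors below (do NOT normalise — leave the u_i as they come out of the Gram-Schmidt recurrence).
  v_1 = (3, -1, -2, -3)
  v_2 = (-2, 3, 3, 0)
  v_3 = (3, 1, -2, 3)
Orthogonal basis:
  u_1 = (3, -1, -2, -3)
  u_2 = (-1/23, 54/23, 39/23, -45/23)
  u_3 = (726/281, 698/281, -214/281, 636/281)

Apply the Gram-Schmidt recurrence
  u_1 = v_1
  u_i = v_i − Σ_{j<i} ((v_i · u_j) / (u_j · u_j)) · u_j.

Step by step this gives:
  u_1 = (3, -1, -2, -3)
  u_2 = (-1/23, 54/23, 39/23, -45/23)
  u_3 = (726/281, 698/281, -214/281, 636/281)

Orthogonality check:
  u_2 · u_1 = 0 (should be 0)
  u_3 · u_1 = 0 (should be 0)
  u_3 · u_2 = 0 (should be 0)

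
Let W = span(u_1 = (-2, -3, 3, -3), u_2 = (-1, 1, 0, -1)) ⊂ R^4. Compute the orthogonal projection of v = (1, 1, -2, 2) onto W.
proj_W(v) = (122/89, 113/89, -141/89, 169/89)

Set up U = [u_1 | ... | u_2] ∈ R^(4×2). The projector onto W = col(U) is P = U (U^T U)^(-1) U^T.
Compute U^T U =
  [31, 2]
  [2, 3],
and U^T v = (-17, -2).
Solve U^T U · c = U^T v for the coefficients: c = (-47/89, -28/89). The projection is proj_W(v) = U c.
Check: (v - proj_W(v)) · u_1 = 0  (should be 0).
Check: (v - proj_W(v)) · u_2 = 0  (should be 0).
Result: proj_W(v) = (122/89, 113/89, -141/89, 169/89).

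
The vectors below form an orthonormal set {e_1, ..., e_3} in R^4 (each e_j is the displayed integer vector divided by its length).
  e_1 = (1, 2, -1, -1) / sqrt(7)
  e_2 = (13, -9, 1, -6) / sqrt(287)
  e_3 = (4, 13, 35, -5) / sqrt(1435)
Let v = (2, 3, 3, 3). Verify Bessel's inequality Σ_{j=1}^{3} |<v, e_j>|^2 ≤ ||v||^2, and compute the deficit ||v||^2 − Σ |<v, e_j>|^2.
Σ |<v, e_j>|^2 = 509/35; ||v||^2 = 31; deficit = 576/35

Write each e_j = u_j / sqrt(<u_j, u_j>) where u_j is the displayed integer vector. Then <v, e_j> = <v, u_j> / sqrt(<u_j, u_j>), so |<v, e_j>|^2 = <v, u_j>^2 / <u_j, u_j>.
Coefficients: <v, e_1> = 2/sqrt(7), <v, e_2> = -16/sqrt(287), <v, e_3> = 137/sqrt(1435).
Square and sum: Σ |<v, e_j>|^2 = 509/35.
Compute ||v||^2 = v·v = 31.
Deficit = 31 − 509/35 = 576/35 ≥ 0, confirming Bessel's inequality. (The deficit equals ||v − Σ <v,e_j> e_j||^2, the squared distance from v to span{e_j}.)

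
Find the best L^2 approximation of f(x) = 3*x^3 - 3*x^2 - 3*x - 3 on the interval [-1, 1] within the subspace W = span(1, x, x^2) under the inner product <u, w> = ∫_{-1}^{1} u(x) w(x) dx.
g(x) = -3*x^2 - 6*x/5 - 3

The best approximation g ∈ W is the orthogonal projection of f onto W. Writing g = a_0 + a_1 x + a_2 x^2, the coefficients solve the normal equations G · a = b where
  G_{ij} = <φ_i, φ_j> and b_i = <f, φ_i>, with φ_0 = 1, φ_1 = x, φ_2 = x^2.
G =
  [2, 0, 2/3]
  [0, 2/3, 0]
  [2/3, 0, 2/5],
b = (-8, -4/5, -16/5).
Solving gives a_0 = -3, a_1 = -6/5, a_2 = -3, so
  g(x) = -3*x^2 - 6*x/5 - 3.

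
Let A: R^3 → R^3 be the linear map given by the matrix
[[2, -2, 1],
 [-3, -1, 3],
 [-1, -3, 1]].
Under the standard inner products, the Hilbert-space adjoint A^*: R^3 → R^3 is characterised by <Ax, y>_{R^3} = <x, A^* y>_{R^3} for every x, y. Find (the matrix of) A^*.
A^* = A^T =
[[2, -3, -1],
 [-2, -1, -3],
 [1, 3, 1]]

For real matrices with standard dot products, the defining identity <Ax, y> = <x, A^* y> gives (Ax)^T y = x^T (A^*) y, i.e. x^T A^T y = x^T (A^*) y. Since this holds for all x, y, we must have A^* = A^T. Therefore
A^* =
[[2, -3, -1],
 [-2, -1, -3],
 [1, 3, 1]].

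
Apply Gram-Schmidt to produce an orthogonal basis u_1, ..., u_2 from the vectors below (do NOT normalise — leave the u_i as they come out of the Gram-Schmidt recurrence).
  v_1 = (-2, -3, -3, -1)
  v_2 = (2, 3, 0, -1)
Orthogonal basis:
  u_1 = (-2, -3, -3, -1)
  u_2 = (22/23, 33/23, -36/23, -35/23)

Apply the Gram-Schmidt recurrence
  u_1 = v_1
  u_i = v_i − Σ_{j<i} ((v_i · u_j) / (u_j · u_j)) · u_j.

Step by step this gives:
  u_1 = (-2, -3, -3, -1)
  u_2 = (22/23, 33/23, -36/23, -35/23)

Orthogonality check:
  u_2 · u_1 = 0 (should be 0)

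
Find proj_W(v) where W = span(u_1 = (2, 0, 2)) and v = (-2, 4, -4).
proj_W(v) = (-3, 0, -3)

Set up U = [u_1 | ... | u_1] ∈ R^(3×1). The projector onto W = col(U) is P = U (U^T U)^(-1) U^T.
Compute U^T U =
  [8],
and U^T v = (-12).
Solve U^T U · c = U^T v for the coefficients: c = (-3/2). The projection is proj_W(v) = U c.
Check: (v - proj_W(v)) · u_1 = 0  (should be 0).
Result: proj_W(v) = (-3, 0, -3).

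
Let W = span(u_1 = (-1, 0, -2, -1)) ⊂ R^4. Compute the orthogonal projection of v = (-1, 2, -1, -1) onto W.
proj_W(v) = (-2/3, 0, -4/3, -2/3)

Set up U = [u_1 | ... | u_1] ∈ R^(4×1). The projector onto W = col(U) is P = U (U^T U)^(-1) U^T.
Compute U^T U =
  [6],
and U^T v = (4).
Solve U^T U · c = U^T v for the coefficients: c = (2/3). The projection is proj_W(v) = U c.
Check: (v - proj_W(v)) · u_1 = 0  (should be 0).
Result: proj_W(v) = (-2/3, 0, -4/3, -2/3).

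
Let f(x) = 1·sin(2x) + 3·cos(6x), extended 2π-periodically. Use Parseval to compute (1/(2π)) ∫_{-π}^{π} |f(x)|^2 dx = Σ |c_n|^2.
Σ |c_n|^2 = 5

Expand |f|^2 and use orthogonality of {sin(nx), cos(mx)} on [-π, π]:
  ∫_{-π}^{π} sin(nx)^2 dx = π, ∫ cos(mx)^2 dx = π, and cross terms integrate to 0.
So ∫_{-π}^{π} f(x)^2 dx = 1^2 · π + 3^2 · π = (1 + 9)π.
Divide by 2π: (1 + 9)/2 = 5.
By Parseval, this equals Σ |c_n|^2.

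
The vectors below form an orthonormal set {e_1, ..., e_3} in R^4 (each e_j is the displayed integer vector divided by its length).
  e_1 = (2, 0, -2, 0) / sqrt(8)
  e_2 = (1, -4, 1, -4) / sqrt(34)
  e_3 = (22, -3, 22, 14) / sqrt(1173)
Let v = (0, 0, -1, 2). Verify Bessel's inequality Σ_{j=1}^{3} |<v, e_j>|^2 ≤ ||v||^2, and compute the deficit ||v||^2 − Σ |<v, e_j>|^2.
Σ |<v, e_j>|^2 = 67/23; ||v||^2 = 5; deficit = 48/23

Write each e_j = u_j / sqrt(<u_j, u_j>) where u_j is the displayed integer vector. Then <v, e_j> = <v, u_j> / sqrt(<u_j, u_j>), so |<v, e_j>|^2 = <v, u_j>^2 / <u_j, u_j>.
Coefficients: <v, e_1> = 2/sqrt(8), <v, e_2> = -9/sqrt(34), <v, e_3> = 6/sqrt(1173).
Square and sum: Σ |<v, e_j>|^2 = 67/23.
Compute ||v||^2 = v·v = 5.
Deficit = 5 − 67/23 = 48/23 ≥ 0, confirming Bessel's inequality. (The deficit equals ||v − Σ <v,e_j> e_j||^2, the squared distance from v to span{e_j}.)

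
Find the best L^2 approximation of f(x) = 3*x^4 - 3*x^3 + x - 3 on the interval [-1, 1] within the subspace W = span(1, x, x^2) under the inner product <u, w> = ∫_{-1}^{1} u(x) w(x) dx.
g(x) = 18*x^2/7 - 4*x/5 - 114/35

The best approximation g ∈ W is the orthogonal projection of f onto W. Writing g = a_0 + a_1 x + a_2 x^2, the coefficients solve the normal equations G · a = b where
  G_{ij} = <φ_i, φ_j> and b_i = <f, φ_i>, with φ_0 = 1, φ_1 = x, φ_2 = x^2.
G =
  [2, 0, 2/3]
  [0, 2/3, 0]
  [2/3, 0, 2/5],
b = (-24/5, -8/15, -8/7).
Solving gives a_0 = -114/35, a_1 = -4/5, a_2 = 18/7, so
  g(x) = 18*x^2/7 - 4*x/5 - 114/35.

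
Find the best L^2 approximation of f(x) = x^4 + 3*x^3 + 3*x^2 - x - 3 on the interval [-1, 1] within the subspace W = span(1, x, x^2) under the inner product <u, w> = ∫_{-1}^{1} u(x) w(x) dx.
g(x) = 27*x^2/7 + 4*x/5 - 108/35

The best approximation g ∈ W is the orthogonal projection of f onto W. Writing g = a_0 + a_1 x + a_2 x^2, the coefficients solve the normal equations G · a = b where
  G_{ij} = <φ_i, φ_j> and b_i = <f, φ_i>, with φ_0 = 1, φ_1 = x, φ_2 = x^2.
G =
  [2, 0, 2/3]
  [0, 2/3, 0]
  [2/3, 0, 2/5],
b = (-18/5, 8/15, -18/35).
Solving gives a_0 = -108/35, a_1 = 4/5, a_2 = 27/7, so
  g(x) = 27*x^2/7 + 4*x/5 - 108/35.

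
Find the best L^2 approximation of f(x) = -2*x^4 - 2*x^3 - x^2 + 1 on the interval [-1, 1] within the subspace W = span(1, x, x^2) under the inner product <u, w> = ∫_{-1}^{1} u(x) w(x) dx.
g(x) = -19*x^2/7 - 6*x/5 + 41/35

The best approximation g ∈ W is the orthogonal projection of f onto W. Writing g = a_0 + a_1 x + a_2 x^2, the coefficients solve the normal equations G · a = b where
  G_{ij} = <φ_i, φ_j> and b_i = <f, φ_i>, with φ_0 = 1, φ_1 = x, φ_2 = x^2.
G =
  [2, 0, 2/3]
  [0, 2/3, 0]
  [2/3, 0, 2/5],
b = (8/15, -4/5, -32/105).
Solving gives a_0 = 41/35, a_1 = -6/5, a_2 = -19/7, so
  g(x) = -19*x^2/7 - 6*x/5 + 41/35.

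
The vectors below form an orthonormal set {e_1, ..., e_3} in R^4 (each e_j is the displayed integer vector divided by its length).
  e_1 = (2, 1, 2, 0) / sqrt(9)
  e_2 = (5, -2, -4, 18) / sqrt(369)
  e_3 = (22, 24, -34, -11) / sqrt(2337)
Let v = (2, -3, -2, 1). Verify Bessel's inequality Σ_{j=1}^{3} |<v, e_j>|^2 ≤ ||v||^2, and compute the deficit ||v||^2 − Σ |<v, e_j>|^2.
Σ |<v, e_j>|^2 = 350/57; ||v||^2 = 18; deficit = 676/57

Write each e_j = u_j / sqrt(<u_j, u_j>) where u_j is the displayed integer vector. Then <v, e_j> = <v, u_j> / sqrt(<u_j, u_j>), so |<v, e_j>|^2 = <v, u_j>^2 / <u_j, u_j>.
Coefficients: <v, e_1> = -3/sqrt(9), <v, e_2> = 42/sqrt(369), <v, e_3> = 29/sqrt(2337).
Square and sum: Σ |<v, e_j>|^2 = 350/57.
Compute ||v||^2 = v·v = 18.
Deficit = 18 − 350/57 = 676/57 ≥ 0, confirming Bessel's inequality. (The deficit equals ||v − Σ <v,e_j> e_j||^2, the squared distance from v to span{e_j}.)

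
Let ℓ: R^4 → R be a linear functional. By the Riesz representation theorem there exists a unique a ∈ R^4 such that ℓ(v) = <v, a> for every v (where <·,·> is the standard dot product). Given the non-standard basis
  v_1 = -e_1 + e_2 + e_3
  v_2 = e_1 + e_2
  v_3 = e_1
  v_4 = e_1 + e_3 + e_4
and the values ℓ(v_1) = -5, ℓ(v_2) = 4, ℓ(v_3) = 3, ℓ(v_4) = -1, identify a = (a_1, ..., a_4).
a = (3, 1, -3, -1)

Write a = (a_1, ..., a_4) in the standard basis. For each basis vector v_i, ℓ(v_i) = <v_i, a> is a linear equation in the a_j's. Collect the n equations into a matrix system V a = ℓ, where row i of V is v_i (expressed in the standard basis). Since V is invertible (lower-triangular with 1s on the diagonal, up to permutation), solve by back-substitution:
  V =
[[-1, 1, 1, 0],
 [1, 1, 0, 0],
 [1, 0, 0, 0],
 [1, 0, 1, 1]]
  V a = (-5, 4, 3, -1)
Solving gives a = (3, 1, -3, -1).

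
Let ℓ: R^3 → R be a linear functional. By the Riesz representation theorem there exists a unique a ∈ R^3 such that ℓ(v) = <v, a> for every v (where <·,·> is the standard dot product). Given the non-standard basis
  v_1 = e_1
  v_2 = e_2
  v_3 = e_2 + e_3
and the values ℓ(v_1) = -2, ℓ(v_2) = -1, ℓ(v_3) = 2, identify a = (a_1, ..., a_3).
a = (-2, -1, 3)

Write a = (a_1, ..., a_3) in the standard basis. For each basis vector v_i, ℓ(v_i) = <v_i, a> is a linear equation in the a_j's. Collect the n equations into a matrix system V a = ℓ, where row i of V is v_i (expressed in the standard basis). Since V is invertible (lower-triangular with 1s on the diagonal, up to permutation), solve by back-substitution:
  V =
[[1, 0, 0],
 [0, 1, 0],
 [0, 1, 1]]
  V a = (-2, -1, 2)
Solving gives a = (-2, -1, 3).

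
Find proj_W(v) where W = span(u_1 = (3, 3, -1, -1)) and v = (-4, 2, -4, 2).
proj_W(v) = (-3/5, -3/5, 1/5, 1/5)

Set up U = [u_1 | ... | u_1] ∈ R^(4×1). The projector onto W = col(U) is P = U (U^T U)^(-1) U^T.
Compute U^T U =
  [20],
and U^T v = (-4).
Solve U^T U · c = U^T v for the coefficients: c = (-1/5). The projection is proj_W(v) = U c.
Check: (v - proj_W(v)) · u_1 = 0  (should be 0).
Result: proj_W(v) = (-3/5, -3/5, 1/5, 1/5).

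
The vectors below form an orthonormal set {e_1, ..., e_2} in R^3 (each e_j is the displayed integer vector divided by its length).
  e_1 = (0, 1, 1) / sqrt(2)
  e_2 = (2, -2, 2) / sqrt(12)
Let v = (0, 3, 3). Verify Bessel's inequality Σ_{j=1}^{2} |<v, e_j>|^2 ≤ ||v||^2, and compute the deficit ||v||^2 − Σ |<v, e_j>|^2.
Σ |<v, e_j>|^2 = 18; ||v||^2 = 18; deficit = 0

Write each e_j = u_j / sqrt(<u_j, u_j>) where u_j is the displayed integer vector. Then <v, e_j> = <v, u_j> / sqrt(<u_j, u_j>), so |<v, e_j>|^2 = <v, u_j>^2 / <u_j, u_j>.
Coefficients: <v, e_1> = 6/sqrt(2), <v, e_2> = 0/sqrt(12).
Square and sum: Σ |<v, e_j>|^2 = 18.
Compute ||v||^2 = v·v = 18.
Deficit = 18 − 18 = 0 ≥ 0, confirming Bessel's inequality. (The deficit equals ||v − Σ <v,e_j> e_j||^2, the squared distance from v to span{e_j}.)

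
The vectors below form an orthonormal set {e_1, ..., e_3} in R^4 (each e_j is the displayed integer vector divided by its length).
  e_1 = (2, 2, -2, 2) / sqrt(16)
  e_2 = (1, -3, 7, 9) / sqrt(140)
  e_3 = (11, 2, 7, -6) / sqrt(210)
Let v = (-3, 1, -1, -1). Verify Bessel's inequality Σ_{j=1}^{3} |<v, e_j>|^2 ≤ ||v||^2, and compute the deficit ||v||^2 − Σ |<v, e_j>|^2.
Σ |<v, e_j>|^2 = 28/3; ||v||^2 = 12; deficit = 8/3

Write each e_j = u_j / sqrt(<u_j, u_j>) where u_j is the displayed integer vector. Then <v, e_j> = <v, u_j> / sqrt(<u_j, u_j>), so |<v, e_j>|^2 = <v, u_j>^2 / <u_j, u_j>.
Coefficients: <v, e_1> = -4/sqrt(16), <v, e_2> = -22/sqrt(140), <v, e_3> = -32/sqrt(210).
Square and sum: Σ |<v, e_j>|^2 = 28/3.
Compute ||v||^2 = v·v = 12.
Deficit = 12 − 28/3 = 8/3 ≥ 0, confirming Bessel's inequality. (The deficit equals ||v − Σ <v,e_j> e_j||^2, the squared distance from v to span{e_j}.)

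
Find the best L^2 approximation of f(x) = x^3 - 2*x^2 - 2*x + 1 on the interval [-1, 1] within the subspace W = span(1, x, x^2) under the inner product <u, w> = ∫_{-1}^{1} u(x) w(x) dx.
g(x) = -2*x^2 - 7*x/5 + 1

The best approximation g ∈ W is the orthogonal projection of f onto W. Writing g = a_0 + a_1 x + a_2 x^2, the coefficients solve the normal equations G · a = b where
  G_{ij} = <φ_i, φ_j> and b_i = <f, φ_i>, with φ_0 = 1, φ_1 = x, φ_2 = x^2.
G =
  [2, 0, 2/3]
  [0, 2/3, 0]
  [2/3, 0, 2/5],
b = (2/3, -14/15, -2/15).
Solving gives a_0 = 1, a_1 = -7/5, a_2 = -2, so
  g(x) = -2*x^2 - 7*x/5 + 1.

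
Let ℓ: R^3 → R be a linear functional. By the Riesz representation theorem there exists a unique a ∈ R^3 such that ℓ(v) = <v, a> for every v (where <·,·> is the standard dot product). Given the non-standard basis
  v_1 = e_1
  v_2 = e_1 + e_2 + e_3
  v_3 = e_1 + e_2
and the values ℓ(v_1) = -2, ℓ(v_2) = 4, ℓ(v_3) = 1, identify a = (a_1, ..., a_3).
a = (-2, 3, 3)

Write a = (a_1, ..., a_3) in the standard basis. For each basis vector v_i, ℓ(v_i) = <v_i, a> is a linear equation in the a_j's. Collect the n equations into a matrix system V a = ℓ, where row i of V is v_i (expressed in the standard basis). Since V is invertible (lower-triangular with 1s on the diagonal, up to permutation), solve by back-substitution:
  V =
[[1, 0, 0],
 [1, 1, 1],
 [1, 1, 0]]
  V a = (-2, 4, 1)
Solving gives a = (-2, 3, 3).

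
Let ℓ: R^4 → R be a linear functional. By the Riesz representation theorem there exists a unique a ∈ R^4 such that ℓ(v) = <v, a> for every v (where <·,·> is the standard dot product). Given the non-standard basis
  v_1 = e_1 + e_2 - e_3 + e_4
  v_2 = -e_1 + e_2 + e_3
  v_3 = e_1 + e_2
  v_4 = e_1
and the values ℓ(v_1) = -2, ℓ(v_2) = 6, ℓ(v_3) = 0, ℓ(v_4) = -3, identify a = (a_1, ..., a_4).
a = (-3, 3, 0, -2)

Write a = (a_1, ..., a_4) in the standard basis. For each basis vector v_i, ℓ(v_i) = <v_i, a> is a linear equation in the a_j's. Collect the n equations into a matrix system V a = ℓ, where row i of V is v_i (expressed in the standard basis). Since V is invertible (lower-triangular with 1s on the diagonal, up to permutation), solve by back-substitution:
  V =
[[1, 1, -1, 1],
 [-1, 1, 1, 0],
 [1, 1, 0, 0],
 [1, 0, 0, 0]]
  V a = (-2, 6, 0, -3)
Solving gives a = (-3, 3, 0, -2).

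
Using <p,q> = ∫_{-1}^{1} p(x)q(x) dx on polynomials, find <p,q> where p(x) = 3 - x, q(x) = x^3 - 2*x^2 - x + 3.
<p,q> = 214/15

Expand the product: p(x)·q(x) = -x^4 + 5*x^3 - 5*x^2 - 6*x + 9.
∫_{-1}^{1} of each monomial x^k gives [2/(k+1) if k even, 0 if k odd]. Integrating term-by-term (or equivalently evaluating the antiderivative F(x) = -x^5/5 + 5*x^4/4 - 5*x^3/3 - 3*x^2 + 9*x at the endpoints):
  F(1) − F(−1) = 323/60 − (-533/60) = 214/15.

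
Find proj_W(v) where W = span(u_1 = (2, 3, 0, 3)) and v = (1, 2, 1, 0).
proj_W(v) = (8/11, 12/11, 0, 12/11)

Set up U = [u_1 | ... | u_1] ∈ R^(4×1). The projector onto W = col(U) is P = U (U^T U)^(-1) U^T.
Compute U^T U =
  [22],
and U^T v = (8).
Solve U^T U · c = U^T v for the coefficients: c = (4/11). The projection is proj_W(v) = U c.
Check: (v - proj_W(v)) · u_1 = 0  (should be 0).
Result: proj_W(v) = (8/11, 12/11, 0, 12/11).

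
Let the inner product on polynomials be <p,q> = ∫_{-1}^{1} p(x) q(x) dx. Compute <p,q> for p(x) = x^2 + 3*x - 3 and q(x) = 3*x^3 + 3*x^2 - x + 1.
<p,q> = -128/15

Expand the product: p(x)·q(x) = 3*x^5 + 12*x^4 - x^3 - 11*x^2 + 6*x - 3.
∫_{-1}^{1} of each monomial x^k gives [2/(k+1) if k even, 0 if k odd]. Integrating term-by-term (or equivalently evaluating the antiderivative F(x) = x^6/2 + 12*x^5/5 - x^4/4 - 11*x^3/3 + 3*x^2 - 3*x at the endpoints):
  F(1) − F(−1) = -61/60 − (451/60) = -128/15.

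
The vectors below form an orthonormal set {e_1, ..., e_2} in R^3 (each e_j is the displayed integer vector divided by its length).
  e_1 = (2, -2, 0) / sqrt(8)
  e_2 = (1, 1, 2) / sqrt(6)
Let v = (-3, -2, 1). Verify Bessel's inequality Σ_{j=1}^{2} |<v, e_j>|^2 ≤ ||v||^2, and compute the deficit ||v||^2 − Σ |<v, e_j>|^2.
Σ |<v, e_j>|^2 = 2; ||v||^2 = 14; deficit = 12

Write each e_j = u_j / sqrt(<u_j, u_j>) where u_j is the displayed integer vector. Then <v, e_j> = <v, u_j> / sqrt(<u_j, u_j>), so |<v, e_j>|^2 = <v, u_j>^2 / <u_j, u_j>.
Coefficients: <v, e_1> = -2/sqrt(8), <v, e_2> = -3/sqrt(6).
Square and sum: Σ |<v, e_j>|^2 = 2.
Compute ||v||^2 = v·v = 14.
Deficit = 14 − 2 = 12 ≥ 0, confirming Bessel's inequality. (The deficit equals ||v − Σ <v,e_j> e_j||^2, the squared distance from v to span{e_j}.)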